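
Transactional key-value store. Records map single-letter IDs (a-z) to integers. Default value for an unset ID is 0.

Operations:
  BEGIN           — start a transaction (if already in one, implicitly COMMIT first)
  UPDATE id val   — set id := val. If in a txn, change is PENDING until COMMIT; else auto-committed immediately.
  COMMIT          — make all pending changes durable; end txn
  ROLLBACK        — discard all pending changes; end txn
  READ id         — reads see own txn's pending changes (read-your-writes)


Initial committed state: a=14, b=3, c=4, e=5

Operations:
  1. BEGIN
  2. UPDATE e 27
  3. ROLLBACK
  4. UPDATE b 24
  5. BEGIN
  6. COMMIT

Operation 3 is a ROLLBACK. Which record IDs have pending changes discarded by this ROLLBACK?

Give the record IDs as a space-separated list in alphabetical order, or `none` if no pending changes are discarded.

Answer: e

Derivation:
Initial committed: {a=14, b=3, c=4, e=5}
Op 1: BEGIN: in_txn=True, pending={}
Op 2: UPDATE e=27 (pending; pending now {e=27})
Op 3: ROLLBACK: discarded pending ['e']; in_txn=False
Op 4: UPDATE b=24 (auto-commit; committed b=24)
Op 5: BEGIN: in_txn=True, pending={}
Op 6: COMMIT: merged [] into committed; committed now {a=14, b=24, c=4, e=5}
ROLLBACK at op 3 discards: ['e']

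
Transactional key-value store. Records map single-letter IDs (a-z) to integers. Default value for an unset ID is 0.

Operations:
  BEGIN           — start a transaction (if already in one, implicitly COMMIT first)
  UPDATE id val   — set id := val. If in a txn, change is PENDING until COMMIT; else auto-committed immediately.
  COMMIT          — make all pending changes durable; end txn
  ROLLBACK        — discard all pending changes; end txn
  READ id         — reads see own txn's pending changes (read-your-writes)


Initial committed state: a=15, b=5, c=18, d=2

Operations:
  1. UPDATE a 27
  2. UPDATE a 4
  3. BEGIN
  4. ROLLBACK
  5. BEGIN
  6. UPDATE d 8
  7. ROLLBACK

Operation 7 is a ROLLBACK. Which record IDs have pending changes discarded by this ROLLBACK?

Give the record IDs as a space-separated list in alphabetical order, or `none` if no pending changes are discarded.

Answer: d

Derivation:
Initial committed: {a=15, b=5, c=18, d=2}
Op 1: UPDATE a=27 (auto-commit; committed a=27)
Op 2: UPDATE a=4 (auto-commit; committed a=4)
Op 3: BEGIN: in_txn=True, pending={}
Op 4: ROLLBACK: discarded pending []; in_txn=False
Op 5: BEGIN: in_txn=True, pending={}
Op 6: UPDATE d=8 (pending; pending now {d=8})
Op 7: ROLLBACK: discarded pending ['d']; in_txn=False
ROLLBACK at op 7 discards: ['d']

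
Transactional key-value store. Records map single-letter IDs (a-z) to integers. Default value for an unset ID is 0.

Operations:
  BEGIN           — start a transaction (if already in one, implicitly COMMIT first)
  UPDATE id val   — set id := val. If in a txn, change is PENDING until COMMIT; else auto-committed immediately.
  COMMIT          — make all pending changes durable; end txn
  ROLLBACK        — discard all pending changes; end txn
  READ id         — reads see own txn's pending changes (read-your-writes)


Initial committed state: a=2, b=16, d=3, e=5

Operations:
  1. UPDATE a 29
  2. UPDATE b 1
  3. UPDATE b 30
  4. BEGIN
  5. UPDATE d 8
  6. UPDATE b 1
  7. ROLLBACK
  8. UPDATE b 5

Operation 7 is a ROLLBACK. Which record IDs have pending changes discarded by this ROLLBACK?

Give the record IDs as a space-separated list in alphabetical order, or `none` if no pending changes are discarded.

Answer: b d

Derivation:
Initial committed: {a=2, b=16, d=3, e=5}
Op 1: UPDATE a=29 (auto-commit; committed a=29)
Op 2: UPDATE b=1 (auto-commit; committed b=1)
Op 3: UPDATE b=30 (auto-commit; committed b=30)
Op 4: BEGIN: in_txn=True, pending={}
Op 5: UPDATE d=8 (pending; pending now {d=8})
Op 6: UPDATE b=1 (pending; pending now {b=1, d=8})
Op 7: ROLLBACK: discarded pending ['b', 'd']; in_txn=False
Op 8: UPDATE b=5 (auto-commit; committed b=5)
ROLLBACK at op 7 discards: ['b', 'd']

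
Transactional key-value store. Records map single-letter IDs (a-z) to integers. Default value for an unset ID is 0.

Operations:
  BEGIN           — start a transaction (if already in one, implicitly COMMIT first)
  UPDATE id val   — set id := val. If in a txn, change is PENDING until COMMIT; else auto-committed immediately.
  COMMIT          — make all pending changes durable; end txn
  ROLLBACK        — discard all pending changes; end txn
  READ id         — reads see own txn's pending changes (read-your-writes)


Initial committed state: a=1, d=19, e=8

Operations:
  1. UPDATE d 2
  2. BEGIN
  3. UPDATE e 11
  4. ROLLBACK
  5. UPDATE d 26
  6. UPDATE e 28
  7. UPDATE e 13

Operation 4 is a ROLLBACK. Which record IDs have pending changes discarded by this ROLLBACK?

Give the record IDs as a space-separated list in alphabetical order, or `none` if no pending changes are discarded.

Answer: e

Derivation:
Initial committed: {a=1, d=19, e=8}
Op 1: UPDATE d=2 (auto-commit; committed d=2)
Op 2: BEGIN: in_txn=True, pending={}
Op 3: UPDATE e=11 (pending; pending now {e=11})
Op 4: ROLLBACK: discarded pending ['e']; in_txn=False
Op 5: UPDATE d=26 (auto-commit; committed d=26)
Op 6: UPDATE e=28 (auto-commit; committed e=28)
Op 7: UPDATE e=13 (auto-commit; committed e=13)
ROLLBACK at op 4 discards: ['e']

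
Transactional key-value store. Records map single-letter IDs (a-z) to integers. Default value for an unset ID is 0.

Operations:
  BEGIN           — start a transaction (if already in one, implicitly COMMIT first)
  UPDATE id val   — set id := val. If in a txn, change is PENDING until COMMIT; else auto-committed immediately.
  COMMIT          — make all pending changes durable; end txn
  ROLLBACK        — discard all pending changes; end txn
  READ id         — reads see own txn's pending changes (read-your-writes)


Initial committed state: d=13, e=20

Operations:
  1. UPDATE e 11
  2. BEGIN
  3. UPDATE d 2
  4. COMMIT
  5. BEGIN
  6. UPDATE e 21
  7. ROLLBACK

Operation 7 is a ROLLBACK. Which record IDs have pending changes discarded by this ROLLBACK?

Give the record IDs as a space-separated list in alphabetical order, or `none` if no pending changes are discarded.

Initial committed: {d=13, e=20}
Op 1: UPDATE e=11 (auto-commit; committed e=11)
Op 2: BEGIN: in_txn=True, pending={}
Op 3: UPDATE d=2 (pending; pending now {d=2})
Op 4: COMMIT: merged ['d'] into committed; committed now {d=2, e=11}
Op 5: BEGIN: in_txn=True, pending={}
Op 6: UPDATE e=21 (pending; pending now {e=21})
Op 7: ROLLBACK: discarded pending ['e']; in_txn=False
ROLLBACK at op 7 discards: ['e']

Answer: e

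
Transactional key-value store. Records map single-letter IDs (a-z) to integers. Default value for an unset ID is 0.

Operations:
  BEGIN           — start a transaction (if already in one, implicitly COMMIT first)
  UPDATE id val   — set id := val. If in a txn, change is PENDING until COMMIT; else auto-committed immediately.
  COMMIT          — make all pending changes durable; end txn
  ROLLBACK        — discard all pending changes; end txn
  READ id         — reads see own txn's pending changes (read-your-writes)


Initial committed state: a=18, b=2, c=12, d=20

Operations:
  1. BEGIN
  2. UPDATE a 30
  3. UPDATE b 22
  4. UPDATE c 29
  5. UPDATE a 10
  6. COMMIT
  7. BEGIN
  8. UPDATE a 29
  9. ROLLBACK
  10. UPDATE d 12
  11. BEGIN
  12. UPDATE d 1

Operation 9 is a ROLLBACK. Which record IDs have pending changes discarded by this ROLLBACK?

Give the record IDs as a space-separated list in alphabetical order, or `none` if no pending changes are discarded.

Initial committed: {a=18, b=2, c=12, d=20}
Op 1: BEGIN: in_txn=True, pending={}
Op 2: UPDATE a=30 (pending; pending now {a=30})
Op 3: UPDATE b=22 (pending; pending now {a=30, b=22})
Op 4: UPDATE c=29 (pending; pending now {a=30, b=22, c=29})
Op 5: UPDATE a=10 (pending; pending now {a=10, b=22, c=29})
Op 6: COMMIT: merged ['a', 'b', 'c'] into committed; committed now {a=10, b=22, c=29, d=20}
Op 7: BEGIN: in_txn=True, pending={}
Op 8: UPDATE a=29 (pending; pending now {a=29})
Op 9: ROLLBACK: discarded pending ['a']; in_txn=False
Op 10: UPDATE d=12 (auto-commit; committed d=12)
Op 11: BEGIN: in_txn=True, pending={}
Op 12: UPDATE d=1 (pending; pending now {d=1})
ROLLBACK at op 9 discards: ['a']

Answer: a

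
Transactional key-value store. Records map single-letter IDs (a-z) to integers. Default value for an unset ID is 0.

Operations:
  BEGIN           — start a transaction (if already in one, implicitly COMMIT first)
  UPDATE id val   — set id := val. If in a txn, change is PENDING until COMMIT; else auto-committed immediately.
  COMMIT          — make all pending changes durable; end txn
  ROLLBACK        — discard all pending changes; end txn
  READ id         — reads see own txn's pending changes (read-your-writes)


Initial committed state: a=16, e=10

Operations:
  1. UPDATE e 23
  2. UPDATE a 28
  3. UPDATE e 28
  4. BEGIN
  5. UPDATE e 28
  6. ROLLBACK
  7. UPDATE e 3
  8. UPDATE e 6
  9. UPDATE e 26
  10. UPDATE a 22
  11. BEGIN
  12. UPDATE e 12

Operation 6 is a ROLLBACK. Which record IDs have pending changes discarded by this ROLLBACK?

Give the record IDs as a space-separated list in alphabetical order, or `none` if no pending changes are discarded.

Initial committed: {a=16, e=10}
Op 1: UPDATE e=23 (auto-commit; committed e=23)
Op 2: UPDATE a=28 (auto-commit; committed a=28)
Op 3: UPDATE e=28 (auto-commit; committed e=28)
Op 4: BEGIN: in_txn=True, pending={}
Op 5: UPDATE e=28 (pending; pending now {e=28})
Op 6: ROLLBACK: discarded pending ['e']; in_txn=False
Op 7: UPDATE e=3 (auto-commit; committed e=3)
Op 8: UPDATE e=6 (auto-commit; committed e=6)
Op 9: UPDATE e=26 (auto-commit; committed e=26)
Op 10: UPDATE a=22 (auto-commit; committed a=22)
Op 11: BEGIN: in_txn=True, pending={}
Op 12: UPDATE e=12 (pending; pending now {e=12})
ROLLBACK at op 6 discards: ['e']

Answer: e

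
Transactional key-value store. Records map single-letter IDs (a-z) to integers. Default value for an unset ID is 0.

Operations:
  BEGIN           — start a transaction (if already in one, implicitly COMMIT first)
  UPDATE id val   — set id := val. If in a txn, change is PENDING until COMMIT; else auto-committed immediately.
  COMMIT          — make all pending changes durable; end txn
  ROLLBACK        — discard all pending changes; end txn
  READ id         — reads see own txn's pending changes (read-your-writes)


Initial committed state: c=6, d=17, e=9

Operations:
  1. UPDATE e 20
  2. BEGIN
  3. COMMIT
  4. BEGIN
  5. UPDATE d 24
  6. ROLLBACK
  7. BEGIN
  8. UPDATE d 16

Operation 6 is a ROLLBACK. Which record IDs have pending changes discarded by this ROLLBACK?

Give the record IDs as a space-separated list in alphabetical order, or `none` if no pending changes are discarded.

Answer: d

Derivation:
Initial committed: {c=6, d=17, e=9}
Op 1: UPDATE e=20 (auto-commit; committed e=20)
Op 2: BEGIN: in_txn=True, pending={}
Op 3: COMMIT: merged [] into committed; committed now {c=6, d=17, e=20}
Op 4: BEGIN: in_txn=True, pending={}
Op 5: UPDATE d=24 (pending; pending now {d=24})
Op 6: ROLLBACK: discarded pending ['d']; in_txn=False
Op 7: BEGIN: in_txn=True, pending={}
Op 8: UPDATE d=16 (pending; pending now {d=16})
ROLLBACK at op 6 discards: ['d']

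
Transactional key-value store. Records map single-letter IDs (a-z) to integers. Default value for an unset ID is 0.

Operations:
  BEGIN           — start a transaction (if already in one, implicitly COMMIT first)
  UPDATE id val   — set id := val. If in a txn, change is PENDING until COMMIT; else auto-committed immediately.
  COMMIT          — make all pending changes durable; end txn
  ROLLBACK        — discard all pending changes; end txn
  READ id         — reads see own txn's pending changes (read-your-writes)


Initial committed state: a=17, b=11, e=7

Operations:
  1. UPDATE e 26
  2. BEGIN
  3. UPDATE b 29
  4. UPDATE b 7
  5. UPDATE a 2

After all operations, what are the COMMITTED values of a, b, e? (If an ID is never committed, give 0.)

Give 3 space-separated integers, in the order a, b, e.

Answer: 17 11 26

Derivation:
Initial committed: {a=17, b=11, e=7}
Op 1: UPDATE e=26 (auto-commit; committed e=26)
Op 2: BEGIN: in_txn=True, pending={}
Op 3: UPDATE b=29 (pending; pending now {b=29})
Op 4: UPDATE b=7 (pending; pending now {b=7})
Op 5: UPDATE a=2 (pending; pending now {a=2, b=7})
Final committed: {a=17, b=11, e=26}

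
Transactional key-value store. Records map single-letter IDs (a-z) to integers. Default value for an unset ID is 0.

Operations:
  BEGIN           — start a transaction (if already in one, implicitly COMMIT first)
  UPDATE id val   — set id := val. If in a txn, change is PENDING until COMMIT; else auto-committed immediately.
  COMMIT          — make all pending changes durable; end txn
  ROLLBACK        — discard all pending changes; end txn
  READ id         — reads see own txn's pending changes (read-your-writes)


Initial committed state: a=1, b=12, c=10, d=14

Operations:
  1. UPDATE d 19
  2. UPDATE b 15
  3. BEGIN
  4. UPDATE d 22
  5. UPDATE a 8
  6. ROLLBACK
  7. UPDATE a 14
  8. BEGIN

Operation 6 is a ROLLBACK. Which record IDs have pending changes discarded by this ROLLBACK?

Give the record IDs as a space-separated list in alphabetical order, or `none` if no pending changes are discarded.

Answer: a d

Derivation:
Initial committed: {a=1, b=12, c=10, d=14}
Op 1: UPDATE d=19 (auto-commit; committed d=19)
Op 2: UPDATE b=15 (auto-commit; committed b=15)
Op 3: BEGIN: in_txn=True, pending={}
Op 4: UPDATE d=22 (pending; pending now {d=22})
Op 5: UPDATE a=8 (pending; pending now {a=8, d=22})
Op 6: ROLLBACK: discarded pending ['a', 'd']; in_txn=False
Op 7: UPDATE a=14 (auto-commit; committed a=14)
Op 8: BEGIN: in_txn=True, pending={}
ROLLBACK at op 6 discards: ['a', 'd']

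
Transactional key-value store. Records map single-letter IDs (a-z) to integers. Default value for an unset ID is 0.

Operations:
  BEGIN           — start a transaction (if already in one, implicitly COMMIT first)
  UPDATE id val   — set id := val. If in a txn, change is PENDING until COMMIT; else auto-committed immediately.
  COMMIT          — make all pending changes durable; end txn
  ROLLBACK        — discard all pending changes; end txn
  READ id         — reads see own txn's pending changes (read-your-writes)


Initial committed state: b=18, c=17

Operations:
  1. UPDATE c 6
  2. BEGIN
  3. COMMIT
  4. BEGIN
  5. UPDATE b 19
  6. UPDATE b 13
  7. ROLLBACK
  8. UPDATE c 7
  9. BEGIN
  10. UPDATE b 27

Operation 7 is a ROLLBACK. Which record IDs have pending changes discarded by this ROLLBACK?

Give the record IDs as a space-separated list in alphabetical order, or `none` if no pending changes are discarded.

Answer: b

Derivation:
Initial committed: {b=18, c=17}
Op 1: UPDATE c=6 (auto-commit; committed c=6)
Op 2: BEGIN: in_txn=True, pending={}
Op 3: COMMIT: merged [] into committed; committed now {b=18, c=6}
Op 4: BEGIN: in_txn=True, pending={}
Op 5: UPDATE b=19 (pending; pending now {b=19})
Op 6: UPDATE b=13 (pending; pending now {b=13})
Op 7: ROLLBACK: discarded pending ['b']; in_txn=False
Op 8: UPDATE c=7 (auto-commit; committed c=7)
Op 9: BEGIN: in_txn=True, pending={}
Op 10: UPDATE b=27 (pending; pending now {b=27})
ROLLBACK at op 7 discards: ['b']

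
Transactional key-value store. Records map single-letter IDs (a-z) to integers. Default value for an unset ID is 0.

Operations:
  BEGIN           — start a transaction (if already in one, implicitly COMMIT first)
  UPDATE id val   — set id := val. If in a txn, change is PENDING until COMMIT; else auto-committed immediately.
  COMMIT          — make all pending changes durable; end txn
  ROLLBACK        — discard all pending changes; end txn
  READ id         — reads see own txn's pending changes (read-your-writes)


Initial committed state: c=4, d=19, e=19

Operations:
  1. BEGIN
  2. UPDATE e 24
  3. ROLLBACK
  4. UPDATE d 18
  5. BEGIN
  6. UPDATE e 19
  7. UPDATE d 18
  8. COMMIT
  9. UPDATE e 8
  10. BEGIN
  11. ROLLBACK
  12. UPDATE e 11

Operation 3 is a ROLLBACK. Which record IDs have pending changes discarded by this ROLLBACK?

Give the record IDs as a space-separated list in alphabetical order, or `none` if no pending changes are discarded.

Answer: e

Derivation:
Initial committed: {c=4, d=19, e=19}
Op 1: BEGIN: in_txn=True, pending={}
Op 2: UPDATE e=24 (pending; pending now {e=24})
Op 3: ROLLBACK: discarded pending ['e']; in_txn=False
Op 4: UPDATE d=18 (auto-commit; committed d=18)
Op 5: BEGIN: in_txn=True, pending={}
Op 6: UPDATE e=19 (pending; pending now {e=19})
Op 7: UPDATE d=18 (pending; pending now {d=18, e=19})
Op 8: COMMIT: merged ['d', 'e'] into committed; committed now {c=4, d=18, e=19}
Op 9: UPDATE e=8 (auto-commit; committed e=8)
Op 10: BEGIN: in_txn=True, pending={}
Op 11: ROLLBACK: discarded pending []; in_txn=False
Op 12: UPDATE e=11 (auto-commit; committed e=11)
ROLLBACK at op 3 discards: ['e']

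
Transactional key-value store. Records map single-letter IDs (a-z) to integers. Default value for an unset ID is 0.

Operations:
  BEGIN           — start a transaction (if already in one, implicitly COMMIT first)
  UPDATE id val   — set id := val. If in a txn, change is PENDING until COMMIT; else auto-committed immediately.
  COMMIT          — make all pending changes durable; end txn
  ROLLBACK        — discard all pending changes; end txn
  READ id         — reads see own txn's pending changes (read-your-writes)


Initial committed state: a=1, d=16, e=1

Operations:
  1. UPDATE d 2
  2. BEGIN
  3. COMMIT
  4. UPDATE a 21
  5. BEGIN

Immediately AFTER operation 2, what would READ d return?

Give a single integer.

Initial committed: {a=1, d=16, e=1}
Op 1: UPDATE d=2 (auto-commit; committed d=2)
Op 2: BEGIN: in_txn=True, pending={}
After op 2: visible(d) = 2 (pending={}, committed={a=1, d=2, e=1})

Answer: 2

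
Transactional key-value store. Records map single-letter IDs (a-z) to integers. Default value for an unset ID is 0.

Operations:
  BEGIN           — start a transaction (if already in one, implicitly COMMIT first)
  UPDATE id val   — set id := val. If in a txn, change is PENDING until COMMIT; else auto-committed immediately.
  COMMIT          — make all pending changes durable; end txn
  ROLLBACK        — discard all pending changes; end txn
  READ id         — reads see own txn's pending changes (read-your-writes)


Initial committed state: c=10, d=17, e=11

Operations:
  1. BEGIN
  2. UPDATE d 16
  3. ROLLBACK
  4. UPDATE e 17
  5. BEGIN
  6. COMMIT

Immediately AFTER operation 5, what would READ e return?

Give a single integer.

Initial committed: {c=10, d=17, e=11}
Op 1: BEGIN: in_txn=True, pending={}
Op 2: UPDATE d=16 (pending; pending now {d=16})
Op 3: ROLLBACK: discarded pending ['d']; in_txn=False
Op 4: UPDATE e=17 (auto-commit; committed e=17)
Op 5: BEGIN: in_txn=True, pending={}
After op 5: visible(e) = 17 (pending={}, committed={c=10, d=17, e=17})

Answer: 17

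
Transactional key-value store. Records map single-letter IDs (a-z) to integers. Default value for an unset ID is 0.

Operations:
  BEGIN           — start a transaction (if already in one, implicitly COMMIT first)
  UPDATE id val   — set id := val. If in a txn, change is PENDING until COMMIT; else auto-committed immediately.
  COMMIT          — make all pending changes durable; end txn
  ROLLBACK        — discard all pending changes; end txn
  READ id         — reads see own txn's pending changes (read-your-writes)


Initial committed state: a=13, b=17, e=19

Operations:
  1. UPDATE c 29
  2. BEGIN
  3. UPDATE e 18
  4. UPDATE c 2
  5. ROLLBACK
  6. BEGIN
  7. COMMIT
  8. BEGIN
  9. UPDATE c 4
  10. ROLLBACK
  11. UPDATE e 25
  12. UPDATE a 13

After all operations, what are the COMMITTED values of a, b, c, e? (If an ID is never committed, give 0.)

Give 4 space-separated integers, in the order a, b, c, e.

Initial committed: {a=13, b=17, e=19}
Op 1: UPDATE c=29 (auto-commit; committed c=29)
Op 2: BEGIN: in_txn=True, pending={}
Op 3: UPDATE e=18 (pending; pending now {e=18})
Op 4: UPDATE c=2 (pending; pending now {c=2, e=18})
Op 5: ROLLBACK: discarded pending ['c', 'e']; in_txn=False
Op 6: BEGIN: in_txn=True, pending={}
Op 7: COMMIT: merged [] into committed; committed now {a=13, b=17, c=29, e=19}
Op 8: BEGIN: in_txn=True, pending={}
Op 9: UPDATE c=4 (pending; pending now {c=4})
Op 10: ROLLBACK: discarded pending ['c']; in_txn=False
Op 11: UPDATE e=25 (auto-commit; committed e=25)
Op 12: UPDATE a=13 (auto-commit; committed a=13)
Final committed: {a=13, b=17, c=29, e=25}

Answer: 13 17 29 25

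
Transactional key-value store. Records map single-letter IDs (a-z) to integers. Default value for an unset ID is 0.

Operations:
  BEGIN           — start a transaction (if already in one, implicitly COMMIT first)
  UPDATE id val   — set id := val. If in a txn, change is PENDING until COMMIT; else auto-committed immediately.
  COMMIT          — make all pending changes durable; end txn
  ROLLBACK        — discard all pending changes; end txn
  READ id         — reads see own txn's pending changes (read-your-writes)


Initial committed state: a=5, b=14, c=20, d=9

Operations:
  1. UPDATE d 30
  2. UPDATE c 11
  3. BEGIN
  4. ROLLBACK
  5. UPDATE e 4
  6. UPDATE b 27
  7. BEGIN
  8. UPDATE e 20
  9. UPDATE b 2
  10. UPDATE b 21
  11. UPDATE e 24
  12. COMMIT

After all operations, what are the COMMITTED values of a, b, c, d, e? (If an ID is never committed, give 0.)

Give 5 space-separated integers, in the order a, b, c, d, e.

Initial committed: {a=5, b=14, c=20, d=9}
Op 1: UPDATE d=30 (auto-commit; committed d=30)
Op 2: UPDATE c=11 (auto-commit; committed c=11)
Op 3: BEGIN: in_txn=True, pending={}
Op 4: ROLLBACK: discarded pending []; in_txn=False
Op 5: UPDATE e=4 (auto-commit; committed e=4)
Op 6: UPDATE b=27 (auto-commit; committed b=27)
Op 7: BEGIN: in_txn=True, pending={}
Op 8: UPDATE e=20 (pending; pending now {e=20})
Op 9: UPDATE b=2 (pending; pending now {b=2, e=20})
Op 10: UPDATE b=21 (pending; pending now {b=21, e=20})
Op 11: UPDATE e=24 (pending; pending now {b=21, e=24})
Op 12: COMMIT: merged ['b', 'e'] into committed; committed now {a=5, b=21, c=11, d=30, e=24}
Final committed: {a=5, b=21, c=11, d=30, e=24}

Answer: 5 21 11 30 24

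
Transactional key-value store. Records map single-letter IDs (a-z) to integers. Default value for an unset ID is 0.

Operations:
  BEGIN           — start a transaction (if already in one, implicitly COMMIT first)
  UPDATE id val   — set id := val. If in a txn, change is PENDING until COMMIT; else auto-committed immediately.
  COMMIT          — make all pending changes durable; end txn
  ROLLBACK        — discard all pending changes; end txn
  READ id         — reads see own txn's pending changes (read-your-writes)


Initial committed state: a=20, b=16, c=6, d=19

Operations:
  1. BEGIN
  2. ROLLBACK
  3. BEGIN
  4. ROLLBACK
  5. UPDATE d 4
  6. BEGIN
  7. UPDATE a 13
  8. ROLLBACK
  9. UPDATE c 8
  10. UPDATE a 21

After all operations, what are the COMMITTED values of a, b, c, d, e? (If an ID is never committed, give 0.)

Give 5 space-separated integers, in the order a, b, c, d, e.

Initial committed: {a=20, b=16, c=6, d=19}
Op 1: BEGIN: in_txn=True, pending={}
Op 2: ROLLBACK: discarded pending []; in_txn=False
Op 3: BEGIN: in_txn=True, pending={}
Op 4: ROLLBACK: discarded pending []; in_txn=False
Op 5: UPDATE d=4 (auto-commit; committed d=4)
Op 6: BEGIN: in_txn=True, pending={}
Op 7: UPDATE a=13 (pending; pending now {a=13})
Op 8: ROLLBACK: discarded pending ['a']; in_txn=False
Op 9: UPDATE c=8 (auto-commit; committed c=8)
Op 10: UPDATE a=21 (auto-commit; committed a=21)
Final committed: {a=21, b=16, c=8, d=4}

Answer: 21 16 8 4 0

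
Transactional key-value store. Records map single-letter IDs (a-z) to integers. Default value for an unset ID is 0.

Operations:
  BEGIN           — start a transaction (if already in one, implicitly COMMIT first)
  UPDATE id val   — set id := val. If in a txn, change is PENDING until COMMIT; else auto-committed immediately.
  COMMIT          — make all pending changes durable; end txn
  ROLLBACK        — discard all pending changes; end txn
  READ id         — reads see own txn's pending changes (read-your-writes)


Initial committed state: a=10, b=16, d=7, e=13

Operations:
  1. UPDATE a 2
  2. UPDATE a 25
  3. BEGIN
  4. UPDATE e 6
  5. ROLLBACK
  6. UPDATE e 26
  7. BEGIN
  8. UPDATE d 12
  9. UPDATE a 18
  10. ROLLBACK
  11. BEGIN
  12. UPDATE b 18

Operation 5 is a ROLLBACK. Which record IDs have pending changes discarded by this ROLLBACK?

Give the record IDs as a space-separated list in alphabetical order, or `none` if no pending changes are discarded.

Answer: e

Derivation:
Initial committed: {a=10, b=16, d=7, e=13}
Op 1: UPDATE a=2 (auto-commit; committed a=2)
Op 2: UPDATE a=25 (auto-commit; committed a=25)
Op 3: BEGIN: in_txn=True, pending={}
Op 4: UPDATE e=6 (pending; pending now {e=6})
Op 5: ROLLBACK: discarded pending ['e']; in_txn=False
Op 6: UPDATE e=26 (auto-commit; committed e=26)
Op 7: BEGIN: in_txn=True, pending={}
Op 8: UPDATE d=12 (pending; pending now {d=12})
Op 9: UPDATE a=18 (pending; pending now {a=18, d=12})
Op 10: ROLLBACK: discarded pending ['a', 'd']; in_txn=False
Op 11: BEGIN: in_txn=True, pending={}
Op 12: UPDATE b=18 (pending; pending now {b=18})
ROLLBACK at op 5 discards: ['e']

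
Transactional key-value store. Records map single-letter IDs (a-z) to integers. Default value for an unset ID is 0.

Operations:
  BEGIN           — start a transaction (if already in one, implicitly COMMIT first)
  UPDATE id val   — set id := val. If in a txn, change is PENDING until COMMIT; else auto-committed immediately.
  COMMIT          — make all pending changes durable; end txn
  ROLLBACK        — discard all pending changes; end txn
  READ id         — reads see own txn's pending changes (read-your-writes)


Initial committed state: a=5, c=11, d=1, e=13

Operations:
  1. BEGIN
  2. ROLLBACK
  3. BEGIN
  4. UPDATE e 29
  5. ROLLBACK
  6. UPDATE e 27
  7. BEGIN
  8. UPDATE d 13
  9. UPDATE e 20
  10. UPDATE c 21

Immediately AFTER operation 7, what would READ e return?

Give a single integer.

Initial committed: {a=5, c=11, d=1, e=13}
Op 1: BEGIN: in_txn=True, pending={}
Op 2: ROLLBACK: discarded pending []; in_txn=False
Op 3: BEGIN: in_txn=True, pending={}
Op 4: UPDATE e=29 (pending; pending now {e=29})
Op 5: ROLLBACK: discarded pending ['e']; in_txn=False
Op 6: UPDATE e=27 (auto-commit; committed e=27)
Op 7: BEGIN: in_txn=True, pending={}
After op 7: visible(e) = 27 (pending={}, committed={a=5, c=11, d=1, e=27})

Answer: 27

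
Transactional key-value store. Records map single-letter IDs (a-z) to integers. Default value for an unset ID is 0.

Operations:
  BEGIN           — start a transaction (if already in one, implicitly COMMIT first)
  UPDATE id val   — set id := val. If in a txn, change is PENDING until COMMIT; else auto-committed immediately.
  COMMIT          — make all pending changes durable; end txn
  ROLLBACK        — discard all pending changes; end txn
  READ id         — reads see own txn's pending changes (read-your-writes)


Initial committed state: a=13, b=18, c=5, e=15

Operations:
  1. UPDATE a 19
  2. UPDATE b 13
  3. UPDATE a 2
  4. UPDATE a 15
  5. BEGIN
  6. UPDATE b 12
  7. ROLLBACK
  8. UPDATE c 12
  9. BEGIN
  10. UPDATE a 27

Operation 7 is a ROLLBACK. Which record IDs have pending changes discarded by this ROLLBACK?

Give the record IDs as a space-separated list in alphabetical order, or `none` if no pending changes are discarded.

Initial committed: {a=13, b=18, c=5, e=15}
Op 1: UPDATE a=19 (auto-commit; committed a=19)
Op 2: UPDATE b=13 (auto-commit; committed b=13)
Op 3: UPDATE a=2 (auto-commit; committed a=2)
Op 4: UPDATE a=15 (auto-commit; committed a=15)
Op 5: BEGIN: in_txn=True, pending={}
Op 6: UPDATE b=12 (pending; pending now {b=12})
Op 7: ROLLBACK: discarded pending ['b']; in_txn=False
Op 8: UPDATE c=12 (auto-commit; committed c=12)
Op 9: BEGIN: in_txn=True, pending={}
Op 10: UPDATE a=27 (pending; pending now {a=27})
ROLLBACK at op 7 discards: ['b']

Answer: b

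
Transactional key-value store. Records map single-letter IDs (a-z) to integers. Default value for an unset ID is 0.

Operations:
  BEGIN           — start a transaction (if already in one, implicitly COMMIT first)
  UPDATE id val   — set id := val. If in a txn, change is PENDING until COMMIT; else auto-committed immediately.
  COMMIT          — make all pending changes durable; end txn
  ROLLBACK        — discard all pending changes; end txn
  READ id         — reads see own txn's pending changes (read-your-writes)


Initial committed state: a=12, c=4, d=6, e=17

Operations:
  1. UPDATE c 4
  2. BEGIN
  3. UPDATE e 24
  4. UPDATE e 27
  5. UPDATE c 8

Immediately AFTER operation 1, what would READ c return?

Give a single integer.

Initial committed: {a=12, c=4, d=6, e=17}
Op 1: UPDATE c=4 (auto-commit; committed c=4)
After op 1: visible(c) = 4 (pending={}, committed={a=12, c=4, d=6, e=17})

Answer: 4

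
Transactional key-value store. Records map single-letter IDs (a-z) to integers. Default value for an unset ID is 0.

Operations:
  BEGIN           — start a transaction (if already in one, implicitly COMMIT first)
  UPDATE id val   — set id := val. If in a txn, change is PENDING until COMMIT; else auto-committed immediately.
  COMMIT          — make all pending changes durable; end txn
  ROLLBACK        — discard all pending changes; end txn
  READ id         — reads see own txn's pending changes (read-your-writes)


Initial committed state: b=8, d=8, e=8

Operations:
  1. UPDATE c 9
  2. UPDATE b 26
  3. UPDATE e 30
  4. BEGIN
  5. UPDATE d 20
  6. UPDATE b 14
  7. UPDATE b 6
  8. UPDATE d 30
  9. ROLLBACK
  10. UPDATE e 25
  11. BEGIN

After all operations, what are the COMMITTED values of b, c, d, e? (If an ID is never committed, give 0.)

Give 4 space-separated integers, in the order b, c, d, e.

Initial committed: {b=8, d=8, e=8}
Op 1: UPDATE c=9 (auto-commit; committed c=9)
Op 2: UPDATE b=26 (auto-commit; committed b=26)
Op 3: UPDATE e=30 (auto-commit; committed e=30)
Op 4: BEGIN: in_txn=True, pending={}
Op 5: UPDATE d=20 (pending; pending now {d=20})
Op 6: UPDATE b=14 (pending; pending now {b=14, d=20})
Op 7: UPDATE b=6 (pending; pending now {b=6, d=20})
Op 8: UPDATE d=30 (pending; pending now {b=6, d=30})
Op 9: ROLLBACK: discarded pending ['b', 'd']; in_txn=False
Op 10: UPDATE e=25 (auto-commit; committed e=25)
Op 11: BEGIN: in_txn=True, pending={}
Final committed: {b=26, c=9, d=8, e=25}

Answer: 26 9 8 25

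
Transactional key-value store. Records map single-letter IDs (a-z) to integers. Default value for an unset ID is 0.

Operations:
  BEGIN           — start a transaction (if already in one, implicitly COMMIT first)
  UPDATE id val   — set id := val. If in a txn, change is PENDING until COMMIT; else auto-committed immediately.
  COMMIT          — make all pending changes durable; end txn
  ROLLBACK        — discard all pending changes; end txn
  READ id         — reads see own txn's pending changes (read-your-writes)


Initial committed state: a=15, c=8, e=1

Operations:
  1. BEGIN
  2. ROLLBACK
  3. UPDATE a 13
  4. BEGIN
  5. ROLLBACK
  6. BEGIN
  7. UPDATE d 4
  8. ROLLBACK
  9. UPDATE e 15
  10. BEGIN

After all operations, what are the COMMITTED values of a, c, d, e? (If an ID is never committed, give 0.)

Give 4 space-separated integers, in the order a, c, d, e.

Initial committed: {a=15, c=8, e=1}
Op 1: BEGIN: in_txn=True, pending={}
Op 2: ROLLBACK: discarded pending []; in_txn=False
Op 3: UPDATE a=13 (auto-commit; committed a=13)
Op 4: BEGIN: in_txn=True, pending={}
Op 5: ROLLBACK: discarded pending []; in_txn=False
Op 6: BEGIN: in_txn=True, pending={}
Op 7: UPDATE d=4 (pending; pending now {d=4})
Op 8: ROLLBACK: discarded pending ['d']; in_txn=False
Op 9: UPDATE e=15 (auto-commit; committed e=15)
Op 10: BEGIN: in_txn=True, pending={}
Final committed: {a=13, c=8, e=15}

Answer: 13 8 0 15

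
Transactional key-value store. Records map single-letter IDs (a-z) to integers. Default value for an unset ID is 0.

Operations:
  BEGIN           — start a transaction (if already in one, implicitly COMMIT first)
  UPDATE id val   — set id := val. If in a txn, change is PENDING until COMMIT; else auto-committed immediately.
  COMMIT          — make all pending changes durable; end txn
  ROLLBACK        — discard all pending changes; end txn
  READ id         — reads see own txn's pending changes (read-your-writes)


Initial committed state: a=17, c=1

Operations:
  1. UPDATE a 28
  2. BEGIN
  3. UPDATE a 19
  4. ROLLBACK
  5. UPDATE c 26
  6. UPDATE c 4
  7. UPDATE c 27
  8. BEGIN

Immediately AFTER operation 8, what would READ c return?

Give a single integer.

Answer: 27

Derivation:
Initial committed: {a=17, c=1}
Op 1: UPDATE a=28 (auto-commit; committed a=28)
Op 2: BEGIN: in_txn=True, pending={}
Op 3: UPDATE a=19 (pending; pending now {a=19})
Op 4: ROLLBACK: discarded pending ['a']; in_txn=False
Op 5: UPDATE c=26 (auto-commit; committed c=26)
Op 6: UPDATE c=4 (auto-commit; committed c=4)
Op 7: UPDATE c=27 (auto-commit; committed c=27)
Op 8: BEGIN: in_txn=True, pending={}
After op 8: visible(c) = 27 (pending={}, committed={a=28, c=27})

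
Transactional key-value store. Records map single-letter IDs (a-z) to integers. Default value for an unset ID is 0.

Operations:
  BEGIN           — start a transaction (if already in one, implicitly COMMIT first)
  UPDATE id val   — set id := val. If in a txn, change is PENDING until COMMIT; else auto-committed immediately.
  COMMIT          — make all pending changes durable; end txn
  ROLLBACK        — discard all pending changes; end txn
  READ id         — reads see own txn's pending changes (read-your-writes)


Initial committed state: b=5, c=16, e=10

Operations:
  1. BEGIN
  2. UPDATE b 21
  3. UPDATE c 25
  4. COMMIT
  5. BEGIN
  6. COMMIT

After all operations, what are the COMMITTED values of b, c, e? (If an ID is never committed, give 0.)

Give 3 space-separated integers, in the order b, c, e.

Initial committed: {b=5, c=16, e=10}
Op 1: BEGIN: in_txn=True, pending={}
Op 2: UPDATE b=21 (pending; pending now {b=21})
Op 3: UPDATE c=25 (pending; pending now {b=21, c=25})
Op 4: COMMIT: merged ['b', 'c'] into committed; committed now {b=21, c=25, e=10}
Op 5: BEGIN: in_txn=True, pending={}
Op 6: COMMIT: merged [] into committed; committed now {b=21, c=25, e=10}
Final committed: {b=21, c=25, e=10}

Answer: 21 25 10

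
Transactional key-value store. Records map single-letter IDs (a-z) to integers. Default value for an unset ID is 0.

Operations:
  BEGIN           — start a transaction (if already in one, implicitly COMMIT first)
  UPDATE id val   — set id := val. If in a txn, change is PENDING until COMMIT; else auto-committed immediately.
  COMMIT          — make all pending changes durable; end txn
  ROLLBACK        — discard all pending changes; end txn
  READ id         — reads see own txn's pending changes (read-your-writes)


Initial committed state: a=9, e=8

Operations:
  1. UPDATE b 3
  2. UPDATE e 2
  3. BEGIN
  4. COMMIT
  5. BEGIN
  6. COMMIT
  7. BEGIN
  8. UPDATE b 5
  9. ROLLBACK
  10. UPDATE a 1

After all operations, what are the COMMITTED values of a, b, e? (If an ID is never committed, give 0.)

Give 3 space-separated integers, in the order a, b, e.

Answer: 1 3 2

Derivation:
Initial committed: {a=9, e=8}
Op 1: UPDATE b=3 (auto-commit; committed b=3)
Op 2: UPDATE e=2 (auto-commit; committed e=2)
Op 3: BEGIN: in_txn=True, pending={}
Op 4: COMMIT: merged [] into committed; committed now {a=9, b=3, e=2}
Op 5: BEGIN: in_txn=True, pending={}
Op 6: COMMIT: merged [] into committed; committed now {a=9, b=3, e=2}
Op 7: BEGIN: in_txn=True, pending={}
Op 8: UPDATE b=5 (pending; pending now {b=5})
Op 9: ROLLBACK: discarded pending ['b']; in_txn=False
Op 10: UPDATE a=1 (auto-commit; committed a=1)
Final committed: {a=1, b=3, e=2}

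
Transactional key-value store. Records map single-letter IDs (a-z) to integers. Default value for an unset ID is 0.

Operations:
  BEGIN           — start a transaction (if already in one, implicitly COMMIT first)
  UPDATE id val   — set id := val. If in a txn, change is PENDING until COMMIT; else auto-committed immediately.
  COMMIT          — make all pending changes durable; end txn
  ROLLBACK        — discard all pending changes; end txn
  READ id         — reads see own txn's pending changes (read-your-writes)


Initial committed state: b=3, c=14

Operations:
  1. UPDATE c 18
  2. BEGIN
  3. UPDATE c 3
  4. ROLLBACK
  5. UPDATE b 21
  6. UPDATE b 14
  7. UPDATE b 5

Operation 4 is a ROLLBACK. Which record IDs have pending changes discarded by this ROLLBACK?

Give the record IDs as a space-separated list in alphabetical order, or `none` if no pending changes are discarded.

Initial committed: {b=3, c=14}
Op 1: UPDATE c=18 (auto-commit; committed c=18)
Op 2: BEGIN: in_txn=True, pending={}
Op 3: UPDATE c=3 (pending; pending now {c=3})
Op 4: ROLLBACK: discarded pending ['c']; in_txn=False
Op 5: UPDATE b=21 (auto-commit; committed b=21)
Op 6: UPDATE b=14 (auto-commit; committed b=14)
Op 7: UPDATE b=5 (auto-commit; committed b=5)
ROLLBACK at op 4 discards: ['c']

Answer: c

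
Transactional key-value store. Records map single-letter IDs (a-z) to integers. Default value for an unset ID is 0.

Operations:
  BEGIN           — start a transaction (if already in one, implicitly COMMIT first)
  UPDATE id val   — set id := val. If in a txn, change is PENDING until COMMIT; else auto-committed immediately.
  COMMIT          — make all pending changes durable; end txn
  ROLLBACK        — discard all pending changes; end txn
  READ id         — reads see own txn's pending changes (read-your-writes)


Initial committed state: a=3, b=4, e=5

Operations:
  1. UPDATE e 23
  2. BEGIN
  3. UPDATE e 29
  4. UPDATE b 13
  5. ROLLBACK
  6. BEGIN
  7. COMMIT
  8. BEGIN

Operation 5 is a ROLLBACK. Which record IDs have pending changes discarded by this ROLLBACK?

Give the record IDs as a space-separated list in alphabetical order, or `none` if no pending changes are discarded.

Answer: b e

Derivation:
Initial committed: {a=3, b=4, e=5}
Op 1: UPDATE e=23 (auto-commit; committed e=23)
Op 2: BEGIN: in_txn=True, pending={}
Op 3: UPDATE e=29 (pending; pending now {e=29})
Op 4: UPDATE b=13 (pending; pending now {b=13, e=29})
Op 5: ROLLBACK: discarded pending ['b', 'e']; in_txn=False
Op 6: BEGIN: in_txn=True, pending={}
Op 7: COMMIT: merged [] into committed; committed now {a=3, b=4, e=23}
Op 8: BEGIN: in_txn=True, pending={}
ROLLBACK at op 5 discards: ['b', 'e']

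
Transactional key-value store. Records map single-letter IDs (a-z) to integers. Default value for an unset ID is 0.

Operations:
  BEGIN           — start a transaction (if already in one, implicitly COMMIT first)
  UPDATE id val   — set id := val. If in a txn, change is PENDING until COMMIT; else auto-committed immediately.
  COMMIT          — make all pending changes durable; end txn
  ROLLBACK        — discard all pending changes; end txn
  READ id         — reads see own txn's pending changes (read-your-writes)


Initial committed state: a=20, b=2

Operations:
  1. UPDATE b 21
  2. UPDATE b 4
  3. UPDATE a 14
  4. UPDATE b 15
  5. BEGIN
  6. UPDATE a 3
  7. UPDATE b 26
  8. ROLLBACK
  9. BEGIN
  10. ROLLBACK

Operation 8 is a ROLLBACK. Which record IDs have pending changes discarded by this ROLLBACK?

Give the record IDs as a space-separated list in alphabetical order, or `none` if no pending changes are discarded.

Answer: a b

Derivation:
Initial committed: {a=20, b=2}
Op 1: UPDATE b=21 (auto-commit; committed b=21)
Op 2: UPDATE b=4 (auto-commit; committed b=4)
Op 3: UPDATE a=14 (auto-commit; committed a=14)
Op 4: UPDATE b=15 (auto-commit; committed b=15)
Op 5: BEGIN: in_txn=True, pending={}
Op 6: UPDATE a=3 (pending; pending now {a=3})
Op 7: UPDATE b=26 (pending; pending now {a=3, b=26})
Op 8: ROLLBACK: discarded pending ['a', 'b']; in_txn=False
Op 9: BEGIN: in_txn=True, pending={}
Op 10: ROLLBACK: discarded pending []; in_txn=False
ROLLBACK at op 8 discards: ['a', 'b']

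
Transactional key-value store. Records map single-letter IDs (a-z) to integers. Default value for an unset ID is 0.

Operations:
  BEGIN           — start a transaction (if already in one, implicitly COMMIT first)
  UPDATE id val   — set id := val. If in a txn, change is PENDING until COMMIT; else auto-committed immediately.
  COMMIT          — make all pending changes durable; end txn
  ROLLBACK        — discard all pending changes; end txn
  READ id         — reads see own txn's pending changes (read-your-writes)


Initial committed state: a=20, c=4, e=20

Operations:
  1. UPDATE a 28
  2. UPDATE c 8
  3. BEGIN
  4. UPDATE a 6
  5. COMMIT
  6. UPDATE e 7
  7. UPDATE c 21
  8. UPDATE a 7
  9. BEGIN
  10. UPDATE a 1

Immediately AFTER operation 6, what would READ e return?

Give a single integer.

Answer: 7

Derivation:
Initial committed: {a=20, c=4, e=20}
Op 1: UPDATE a=28 (auto-commit; committed a=28)
Op 2: UPDATE c=8 (auto-commit; committed c=8)
Op 3: BEGIN: in_txn=True, pending={}
Op 4: UPDATE a=6 (pending; pending now {a=6})
Op 5: COMMIT: merged ['a'] into committed; committed now {a=6, c=8, e=20}
Op 6: UPDATE e=7 (auto-commit; committed e=7)
After op 6: visible(e) = 7 (pending={}, committed={a=6, c=8, e=7})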